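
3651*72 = 262872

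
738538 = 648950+89588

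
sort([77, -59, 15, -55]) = [-59, -55, 15, 77]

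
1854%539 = 237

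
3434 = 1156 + 2278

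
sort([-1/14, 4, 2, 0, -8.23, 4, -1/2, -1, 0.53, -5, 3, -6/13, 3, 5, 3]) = [-8.23, -5, -1, -1/2, -6/13, -1/14, 0, 0.53, 2, 3, 3, 3, 4, 4, 5]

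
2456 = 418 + 2038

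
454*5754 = 2612316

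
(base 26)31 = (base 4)1033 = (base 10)79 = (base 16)4f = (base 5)304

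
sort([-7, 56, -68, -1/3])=[-68, -7, -1/3, 56]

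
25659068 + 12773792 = 38432860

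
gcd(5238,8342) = 194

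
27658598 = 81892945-54234347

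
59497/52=1144 + 9/52 ≈ 1144.17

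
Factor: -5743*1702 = -1*2^1*23^1*37^1*5743^1 = -9774586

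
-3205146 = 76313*(-42) 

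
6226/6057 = 1 + 169/6057 ≈ 1.03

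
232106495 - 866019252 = -633912757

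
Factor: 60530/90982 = 5^1 * 6053^1 * 45491^(-1) = 30265/45491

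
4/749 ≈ 0.00534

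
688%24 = 16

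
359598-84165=275433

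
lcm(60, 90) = 180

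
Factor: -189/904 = -1*2^(-3)*3^3*7^1*113^(-1)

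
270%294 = 270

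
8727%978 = 903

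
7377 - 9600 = -2223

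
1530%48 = 42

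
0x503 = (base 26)1n9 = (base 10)1283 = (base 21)2j2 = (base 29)1f7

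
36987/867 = 12329/289 ≈ 42.66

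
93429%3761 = 3165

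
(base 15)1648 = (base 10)4793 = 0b1001010111001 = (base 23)919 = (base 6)34105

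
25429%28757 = 25429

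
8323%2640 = 403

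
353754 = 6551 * 54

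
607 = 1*607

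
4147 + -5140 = -993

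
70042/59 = 1187 + 9/59 ≈ 1187.15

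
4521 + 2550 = 7071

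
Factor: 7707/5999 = 3^1*367^1*857^(-1) = 1101/857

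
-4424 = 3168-7592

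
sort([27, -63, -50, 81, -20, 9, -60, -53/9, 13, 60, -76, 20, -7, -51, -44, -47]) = [-76, -63, -60, -51, -50, -47, -44, -20, -7, -53/9, 9, 13, 20, 27, 60, 81]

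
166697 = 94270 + 72427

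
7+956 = 963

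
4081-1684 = 2397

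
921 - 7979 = -7058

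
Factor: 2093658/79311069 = 2^1 * 3^(-4) * 7^1 * 17^(-1) * 73^(-1) * 79^1 * 263^(-1) * 631^1 = 697886/26437023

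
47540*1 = 47540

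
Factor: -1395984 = -1*2^4*3^1*127^1*229^1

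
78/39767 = 6/3059 ≈ 0.00196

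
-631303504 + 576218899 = -55084605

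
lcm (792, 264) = 792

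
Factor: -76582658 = -1*2^1*38291329^1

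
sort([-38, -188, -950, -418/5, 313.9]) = [-950, -188, -418/5, -38, 313.9]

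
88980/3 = 29660 = 29660.00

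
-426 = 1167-1593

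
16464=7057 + 9407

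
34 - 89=-55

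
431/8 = 53 + 7/8 ≈ 53.88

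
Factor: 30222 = 2^1*3^2*23^1*73^1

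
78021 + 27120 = 105141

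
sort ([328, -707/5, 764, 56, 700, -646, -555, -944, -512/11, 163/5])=[-944, -646, -555, -707/5, -512/11, 163/5, 56, 328, 700, 764]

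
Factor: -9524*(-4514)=2^3*37^1*61^1*2381^1=42991336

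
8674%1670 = 324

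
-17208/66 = -2868/11≈-260.73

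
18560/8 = 2320 = 2320.00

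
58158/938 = 29079/469 ≈ 62.00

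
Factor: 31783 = 37^1 * 859^1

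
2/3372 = 1/1686 ≈ 0.000593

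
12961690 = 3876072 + 9085618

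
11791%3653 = 832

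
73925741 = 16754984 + 57170757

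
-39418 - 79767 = -119185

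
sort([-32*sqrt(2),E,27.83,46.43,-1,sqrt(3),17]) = [-32*sqrt(2),-1,sqrt(3),E,17,27.83,46.43]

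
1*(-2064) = -2064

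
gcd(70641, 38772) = 9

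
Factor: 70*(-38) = -1*2^2*5^1*7^1*19^1 = -2660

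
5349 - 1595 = 3754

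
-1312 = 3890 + -5202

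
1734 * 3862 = 6696708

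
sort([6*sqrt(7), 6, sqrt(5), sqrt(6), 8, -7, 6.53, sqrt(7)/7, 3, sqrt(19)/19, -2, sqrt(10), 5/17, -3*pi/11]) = [-7, -2, -3*pi/11, sqrt(19)/19, 5/17, sqrt(7)/7, sqrt(5), sqrt(6), 3, sqrt(10), 6, 6.53, 8, 6*sqrt(7)]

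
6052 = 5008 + 1044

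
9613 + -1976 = 7637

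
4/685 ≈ 0.00584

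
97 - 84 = 13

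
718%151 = 114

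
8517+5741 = 14258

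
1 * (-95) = -95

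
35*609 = 21315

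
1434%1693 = 1434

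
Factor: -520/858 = -1*2^2*3^(-1)*5^1*11^(-1) = -20/33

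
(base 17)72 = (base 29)45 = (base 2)1111001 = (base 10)121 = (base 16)79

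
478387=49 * 9763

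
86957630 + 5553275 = 92510905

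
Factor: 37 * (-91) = -1 * 7^1 * 13^1 * 37^1 = -3367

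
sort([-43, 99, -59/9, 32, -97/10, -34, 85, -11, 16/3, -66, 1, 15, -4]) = [-66, -43, -34, -11, -97/10, -59/9, -4, 1, 16/3, 15, 32, 85, 99]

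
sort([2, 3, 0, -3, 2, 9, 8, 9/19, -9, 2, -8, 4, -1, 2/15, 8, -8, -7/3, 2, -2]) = [-9, -8, -8, -3, -7/3, -2, -1, 0, 2/15, 9/19, 2, 2, 2, 2, 3, 4, 8, 8, 9]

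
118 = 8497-8379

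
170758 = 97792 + 72966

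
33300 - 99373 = -66073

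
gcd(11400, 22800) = 11400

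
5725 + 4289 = 10014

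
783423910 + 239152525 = 1022576435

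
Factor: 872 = 2^3*109^1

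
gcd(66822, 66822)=66822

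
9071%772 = 579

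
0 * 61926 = 0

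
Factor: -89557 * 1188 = -1 * 2^2 * 3^3 * 11^1 * 13^1 * 83^2 = -106393716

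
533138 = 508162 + 24976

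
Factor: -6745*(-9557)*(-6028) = -1*2^2*5^1*11^1*19^2*71^1*137^1*503^1 = -388576725020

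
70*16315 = 1142050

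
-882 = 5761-6643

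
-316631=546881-863512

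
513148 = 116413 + 396735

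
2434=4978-2544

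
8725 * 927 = 8088075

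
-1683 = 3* (-561)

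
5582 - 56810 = -51228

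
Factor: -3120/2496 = -1*2^(-2)*5^1 = -5/4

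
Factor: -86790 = -1*2^1*3^1*5^1*11^1*263^1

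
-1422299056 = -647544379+-774754677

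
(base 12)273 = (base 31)c3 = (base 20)if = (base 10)375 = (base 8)567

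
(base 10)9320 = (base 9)13705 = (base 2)10010001101000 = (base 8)22150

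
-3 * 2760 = -8280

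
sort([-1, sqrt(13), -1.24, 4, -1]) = [-1.24, -1, -1, sqrt(13), 4]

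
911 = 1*911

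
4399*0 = 0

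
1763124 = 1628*1083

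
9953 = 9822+131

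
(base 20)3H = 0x4D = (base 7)140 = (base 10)77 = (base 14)57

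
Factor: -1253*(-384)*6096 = 2^11*3^2*7^1*127^1*179^1 = 2933102592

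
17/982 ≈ 0.0173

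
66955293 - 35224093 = 31731200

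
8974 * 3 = 26922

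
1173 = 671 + 502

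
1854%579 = 117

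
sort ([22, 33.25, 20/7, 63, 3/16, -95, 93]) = [-95, 3/16, 20/7, 22, 33.25, 63, 93]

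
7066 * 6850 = 48402100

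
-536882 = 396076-932958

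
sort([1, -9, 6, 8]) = [-9, 1, 6, 8]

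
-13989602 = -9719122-4270480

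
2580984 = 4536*569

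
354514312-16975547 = 337538765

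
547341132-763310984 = -215969852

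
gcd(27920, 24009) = 1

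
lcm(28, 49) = 196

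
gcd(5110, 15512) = 14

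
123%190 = 123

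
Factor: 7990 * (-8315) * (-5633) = 2^1 * 5^2 * 17^1 * 43^1 * 47^1 * 131^1 * 1663^1 = 374238776050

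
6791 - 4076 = 2715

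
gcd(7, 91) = 7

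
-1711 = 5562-7273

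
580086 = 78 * 7437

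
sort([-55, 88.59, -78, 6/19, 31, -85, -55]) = [-85, -78, -55, -55, 6/19, 31, 88.59]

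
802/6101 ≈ 0.131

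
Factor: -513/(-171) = 3^1 = 3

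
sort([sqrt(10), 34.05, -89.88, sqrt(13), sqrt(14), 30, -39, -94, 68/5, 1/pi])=[-94, -89.88, -39, 1/pi, sqrt(10), sqrt(13), sqrt(14), 68/5, 30, 34.05]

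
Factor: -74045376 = -1*2^6*3^2*128551^1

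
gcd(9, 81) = 9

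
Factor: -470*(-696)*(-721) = -1*2^4*3^1*5^1*7^1*29^1*47^1*103^1 = -235853520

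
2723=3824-1101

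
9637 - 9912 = -275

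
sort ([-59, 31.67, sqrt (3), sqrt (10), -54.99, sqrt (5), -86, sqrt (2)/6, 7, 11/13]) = [-86, -59, -54.99, sqrt (2)/6, 11/13, sqrt (3), sqrt (5), sqrt (10), 7, 31.67]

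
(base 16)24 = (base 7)51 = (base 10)36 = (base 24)1c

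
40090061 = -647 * (-61963)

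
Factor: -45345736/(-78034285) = 2^3*5^(-1)*7^(-1)*23^(-1)*31^(-1)*43^1*53^(-1)*59^(-1)*193^1*683^1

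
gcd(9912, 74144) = 56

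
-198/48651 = -66/16217≈-0.00407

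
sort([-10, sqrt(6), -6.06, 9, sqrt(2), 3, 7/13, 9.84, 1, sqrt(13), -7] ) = [-10, -7, -6.06, 7/13, 1, sqrt(2), sqrt(6), 3, sqrt(13), 9, 9.84] 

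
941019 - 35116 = 905903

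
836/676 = 209/169 ≈ 1.24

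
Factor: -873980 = -1*2^2*5^1*89^1*491^1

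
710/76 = 9 + 13/38 ≈ 9.34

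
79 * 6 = 474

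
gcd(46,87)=1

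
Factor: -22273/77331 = -1*3^(-1)*149^(-1)*173^(-1)*22273^1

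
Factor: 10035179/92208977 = 11^1*53^1*1423^(-1)*2459^1*9257^(-1) = 1433597/13172711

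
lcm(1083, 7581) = 7581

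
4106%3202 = 904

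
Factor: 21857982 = 2^1*3^1*727^1*5011^1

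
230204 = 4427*52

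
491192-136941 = 354251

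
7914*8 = 63312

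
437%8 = 5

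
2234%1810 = 424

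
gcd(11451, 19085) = 3817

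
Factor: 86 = 2^1 * 43^1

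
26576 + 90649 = 117225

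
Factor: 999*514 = 2^1*3^3*37^1*257^1 = 513486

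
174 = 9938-9764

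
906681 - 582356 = 324325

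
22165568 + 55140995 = 77306563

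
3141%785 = 1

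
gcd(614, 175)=1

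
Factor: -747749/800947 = -1*7^(-1)*31^(-1)*547^1*1367^1*3691^(-1)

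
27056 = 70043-42987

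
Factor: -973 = -1*7^1*139^1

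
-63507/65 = -977-2/65 ≈ -977.03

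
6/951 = 2/317 ≈ 0.00631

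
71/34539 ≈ 0.00206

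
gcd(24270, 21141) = 3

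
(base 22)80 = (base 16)b0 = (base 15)bb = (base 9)215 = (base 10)176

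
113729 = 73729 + 40000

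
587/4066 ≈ 0.144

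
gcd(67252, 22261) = 1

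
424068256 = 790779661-366711405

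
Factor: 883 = 883^1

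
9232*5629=51966928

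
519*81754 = 42430326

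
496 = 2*248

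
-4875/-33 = 147 + 8/11 ≈ 147.73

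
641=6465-5824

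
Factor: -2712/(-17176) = 3^1*19^(-1) = 3/19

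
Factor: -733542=-1*2^1*3^1*179^1*683^1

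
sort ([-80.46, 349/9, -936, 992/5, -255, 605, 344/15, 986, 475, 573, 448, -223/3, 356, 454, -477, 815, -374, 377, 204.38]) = [-936, -477, -374, -255, -80.46, -223/3, 344/15, 349/9, 992/5, 204.38, 356, 377, 448, 454, 475, 573, 605, 815, 986]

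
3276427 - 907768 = 2368659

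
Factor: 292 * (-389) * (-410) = 2^3 * 5^1 * 41^1 * 73^1 * 389^1 = 46571080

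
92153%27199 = 10556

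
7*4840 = 33880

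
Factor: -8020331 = -1*11^1*53^1*13757^1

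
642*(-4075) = -2616150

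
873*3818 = 3333114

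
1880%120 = 80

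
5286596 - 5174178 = 112418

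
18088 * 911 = 16478168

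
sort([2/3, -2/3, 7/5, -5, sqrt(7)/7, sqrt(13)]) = [-5, -2/3, sqrt(7)/7, 2/3, 7/5, sqrt(13)]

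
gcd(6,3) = 3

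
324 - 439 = -115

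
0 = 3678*0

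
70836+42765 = 113601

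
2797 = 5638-2841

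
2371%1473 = 898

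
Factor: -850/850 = -1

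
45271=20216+25055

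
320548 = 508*631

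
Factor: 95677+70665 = 2^1 * 11^1 * 7561^1 = 166342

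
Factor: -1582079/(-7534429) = 7^(-1)*47^(-1)*22901^(-1)*1582079^1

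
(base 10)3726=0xe8e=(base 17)cf3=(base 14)1502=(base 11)2888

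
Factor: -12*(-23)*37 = 2^2*3^1*23^1*37^1 = 10212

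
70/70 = 1 = 1.00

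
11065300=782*14150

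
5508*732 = 4031856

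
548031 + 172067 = 720098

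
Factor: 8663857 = 53^1*163469^1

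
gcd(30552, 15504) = 456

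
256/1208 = 32/151 ≈ 0.212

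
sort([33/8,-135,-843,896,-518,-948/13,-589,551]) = [-843,-589,-518,-135,-948/13,33/8,551,896]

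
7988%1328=20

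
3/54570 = 1/18190 ≈ 0.0000550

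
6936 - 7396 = -460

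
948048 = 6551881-5603833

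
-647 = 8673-9320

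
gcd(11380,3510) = 10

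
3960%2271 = 1689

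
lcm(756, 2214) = 30996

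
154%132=22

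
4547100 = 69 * 65900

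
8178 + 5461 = 13639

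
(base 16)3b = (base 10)59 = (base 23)2d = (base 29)21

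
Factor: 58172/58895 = 2^2*5^(-1)*11779^(-1)*14543^1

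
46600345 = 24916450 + 21683895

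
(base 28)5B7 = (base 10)4235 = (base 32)44B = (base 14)1787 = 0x108B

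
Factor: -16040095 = -1 * 5^1 * 17^1 * 188707^1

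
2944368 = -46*(-64008)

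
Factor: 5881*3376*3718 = 2^5*11^1*13^2*211^1*5881^1 = 73818123808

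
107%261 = 107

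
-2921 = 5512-8433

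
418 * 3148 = 1315864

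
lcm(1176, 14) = 1176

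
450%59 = 37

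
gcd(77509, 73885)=1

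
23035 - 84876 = -61841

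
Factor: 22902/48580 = 2^(-1)*3^1*5^(-1)*7^(-1)*11^1 = 33/70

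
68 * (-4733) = -321844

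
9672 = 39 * 248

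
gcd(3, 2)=1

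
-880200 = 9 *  (-97800)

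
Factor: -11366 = -1*2^1*5683^1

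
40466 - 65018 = -24552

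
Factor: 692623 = 571^1*1213^1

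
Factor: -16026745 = -1 * 5^1 * 7^1 * 23^1 * 43^1 * 463^1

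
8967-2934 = 6033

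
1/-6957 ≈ -0.000144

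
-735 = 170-905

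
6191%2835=521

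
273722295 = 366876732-93154437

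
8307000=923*9000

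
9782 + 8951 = 18733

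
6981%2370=2241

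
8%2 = 0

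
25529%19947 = 5582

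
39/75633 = 13/25211 ≈ 0.000516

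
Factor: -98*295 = -1*2^1*5^1*7^2*59^1 = -28910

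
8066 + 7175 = 15241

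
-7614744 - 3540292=-11155036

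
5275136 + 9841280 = 15116416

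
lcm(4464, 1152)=35712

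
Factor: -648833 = -1*97^1*6689^1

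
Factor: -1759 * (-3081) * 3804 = 2^2 * 3^2 * 13^1 * 79^1 * 317^1 * 1759^1 = 20615698116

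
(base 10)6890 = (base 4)1223222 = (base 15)2095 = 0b1101011101010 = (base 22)e54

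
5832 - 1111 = 4721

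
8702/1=8702=8702.00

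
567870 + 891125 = 1458995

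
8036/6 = 1339+1/3 ≈ 1339.33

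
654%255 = 144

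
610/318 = 305/159 ≈ 1.92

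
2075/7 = 296 + 3/7 ≈ 296.43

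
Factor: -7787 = -1 * 13^1 * 599^1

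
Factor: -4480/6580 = -1*2^5*47^(-1) = -32/47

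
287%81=44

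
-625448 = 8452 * (-74)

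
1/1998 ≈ 0.000501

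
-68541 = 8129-76670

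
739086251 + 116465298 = 855551549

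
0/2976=0=0.00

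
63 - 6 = 57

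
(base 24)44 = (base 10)100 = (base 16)64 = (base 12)84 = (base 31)37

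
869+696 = 1565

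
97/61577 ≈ 0.00158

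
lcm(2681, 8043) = 8043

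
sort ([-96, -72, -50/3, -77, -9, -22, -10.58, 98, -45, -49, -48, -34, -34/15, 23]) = [-96, -77, -72, -49, -48, -45, -34, -22, -50/3, -10.58, -9, -34/15, 23, 98]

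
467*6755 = 3154585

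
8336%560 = 496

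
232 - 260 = -28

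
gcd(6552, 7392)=168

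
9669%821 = 638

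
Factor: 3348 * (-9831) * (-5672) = 2^5 * 3^4 * 29^1 * 31^1 * 113^1 * 709^1 = 186689274336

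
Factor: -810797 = -1 * 13^1 * 47^1 * 1327^1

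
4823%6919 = 4823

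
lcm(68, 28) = 476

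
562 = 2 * 281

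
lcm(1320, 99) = 3960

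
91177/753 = 121 + 64/753 ≈ 121.08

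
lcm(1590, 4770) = 4770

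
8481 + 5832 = 14313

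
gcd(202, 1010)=202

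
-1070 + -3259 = -4329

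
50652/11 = 4604 + 8/11 ≈ 4604.73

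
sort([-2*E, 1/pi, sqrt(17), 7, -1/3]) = [-2*E, -1/3, 1/pi, sqrt(17), 7]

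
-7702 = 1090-8792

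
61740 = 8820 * 7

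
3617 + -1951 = 1666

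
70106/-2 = -35053 = -35053.00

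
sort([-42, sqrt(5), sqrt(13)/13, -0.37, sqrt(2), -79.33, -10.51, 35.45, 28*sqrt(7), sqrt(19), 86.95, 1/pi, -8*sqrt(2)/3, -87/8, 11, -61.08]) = [-79.33, -61.08, -42, -87/8, -10.51, -8*sqrt(2)/3, -0.37, sqrt(13)/13, 1/pi, sqrt(2), sqrt(5), sqrt(19), 11, 35.45, 28*sqrt(7), 86.95]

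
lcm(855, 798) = 11970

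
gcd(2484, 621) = 621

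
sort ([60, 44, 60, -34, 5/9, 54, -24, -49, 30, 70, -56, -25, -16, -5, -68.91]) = [-68.91, -56, -49, -34, -25, -24, -16, -5, 5/9, 30, 44, 54, 60, 60, 70]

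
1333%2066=1333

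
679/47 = 14 + 21/47 ≈ 14.45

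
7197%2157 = 726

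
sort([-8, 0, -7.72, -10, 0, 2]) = [-10, -8, -7.72, 0, 0, 2]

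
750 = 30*25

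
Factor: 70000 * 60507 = 2^4 * 3^6 * 5^4 * 7^1 * 83^1 = 4235490000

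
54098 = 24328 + 29770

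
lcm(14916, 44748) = 44748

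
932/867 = 1 + 65/867≈1.07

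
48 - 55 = -7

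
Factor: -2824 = -1*2^3*353^1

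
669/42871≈0.0156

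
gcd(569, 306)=1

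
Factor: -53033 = -1 * 181^1 * 293^1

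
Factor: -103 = -1*103^1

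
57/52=1 + 5/52 ≈ 1.10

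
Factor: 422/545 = 2^1*5^(-1)*109^(-1)*211^1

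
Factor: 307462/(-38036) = -1*2^(-1)*17^1*37^(-1)*257^(-1)*9043^1 = -153731/19018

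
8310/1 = 8310 = 8310.00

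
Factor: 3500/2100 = 3^(-1) * 5^1 = 5/3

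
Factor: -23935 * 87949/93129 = -1 * 3^(-1) * 5^1 * 839^(-1) * 2377^1 * 4787^1 = -56893495/2517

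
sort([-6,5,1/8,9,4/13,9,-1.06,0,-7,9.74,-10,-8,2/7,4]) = [-10,-8,-7,-6,-1.06,0,1/8,2/7,4/13,4,5,9,9,9.74]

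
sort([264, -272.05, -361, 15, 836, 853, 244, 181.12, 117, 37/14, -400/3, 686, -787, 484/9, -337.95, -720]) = [-787, -720, -361, -337.95, -272.05, -400/3, 37/14, 15, 484/9, 117, 181.12, 244, 264, 686, 836, 853]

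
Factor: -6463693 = -1*6463693^1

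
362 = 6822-6460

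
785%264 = 257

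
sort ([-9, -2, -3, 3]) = [-9, -3, -2, 3]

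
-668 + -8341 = -9009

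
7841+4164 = 12005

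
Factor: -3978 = -1 * 2^1 * 3^2 * 13^1 * 17^1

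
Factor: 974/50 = 5^(-2)*487^1 = 487/25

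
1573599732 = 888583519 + 685016213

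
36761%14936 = 6889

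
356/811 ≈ 0.439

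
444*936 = 415584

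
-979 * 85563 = -83766177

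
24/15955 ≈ 0.00150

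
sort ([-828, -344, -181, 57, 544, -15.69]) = [-828, -344, -181, -15.69, 57, 544]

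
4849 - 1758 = 3091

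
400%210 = 190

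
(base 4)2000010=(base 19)13d7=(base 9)12216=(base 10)8196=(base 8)20004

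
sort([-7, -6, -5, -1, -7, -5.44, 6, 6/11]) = [-7, -7, -6, -5.44, -5, -1, 6/11, 6]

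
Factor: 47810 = 2^1*5^1*7^1*683^1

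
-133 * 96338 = -12812954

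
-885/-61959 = 295/20653 ≈ 0.0143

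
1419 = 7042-5623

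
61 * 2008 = 122488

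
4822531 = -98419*(-49) 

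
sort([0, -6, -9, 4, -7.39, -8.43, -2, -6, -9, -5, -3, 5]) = [-9, -9, -8.43, -7.39, -6, -6, -5, -3, -2, 0, 4, 5]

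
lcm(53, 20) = 1060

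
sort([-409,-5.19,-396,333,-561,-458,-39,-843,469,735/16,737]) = [-843,-561,-458,-409,-396,-39,-5.19,735/16,333,469,737]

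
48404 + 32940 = 81344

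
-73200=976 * (-75)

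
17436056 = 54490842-37054786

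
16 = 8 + 8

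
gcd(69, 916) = 1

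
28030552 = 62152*451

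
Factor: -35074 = -1*2^1*13^1*19^1*71^1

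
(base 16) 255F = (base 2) 10010101011111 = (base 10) 9567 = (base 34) 89D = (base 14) 36B5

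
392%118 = 38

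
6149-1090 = 5059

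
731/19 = 38 + 9/19 ≈ 38.47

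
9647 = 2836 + 6811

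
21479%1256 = 127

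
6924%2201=321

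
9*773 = 6957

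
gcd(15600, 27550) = 50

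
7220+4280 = 11500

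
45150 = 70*645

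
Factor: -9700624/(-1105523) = 2^4*37^(-1)*383^1*1583^1*29879^(-1)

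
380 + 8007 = 8387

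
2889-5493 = -2604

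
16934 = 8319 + 8615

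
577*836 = 482372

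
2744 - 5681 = -2937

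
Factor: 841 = 29^2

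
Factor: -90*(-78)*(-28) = -1*2^4*3^3*5^1*7^1*13^1 = -196560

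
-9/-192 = 3/64 ≈ 0.0469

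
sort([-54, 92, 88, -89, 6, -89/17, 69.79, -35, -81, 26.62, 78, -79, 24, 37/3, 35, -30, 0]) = [-89, -81, -79, -54, -35, -30, -89/17, 0, 6, 37/3, 24, 26.62, 35, 69.79, 78, 88, 92]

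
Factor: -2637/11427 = -1*3^1*13^(-1) = -3/13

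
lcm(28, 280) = 280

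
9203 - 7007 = 2196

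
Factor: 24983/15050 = 2^(-1) * 5^(-2) * 83^1 = 83/50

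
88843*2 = 177686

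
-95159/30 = -3171 - 29/30 ≈ -3171.97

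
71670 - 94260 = -22590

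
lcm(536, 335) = 2680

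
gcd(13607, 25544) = 1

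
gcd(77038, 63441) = 1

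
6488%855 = 503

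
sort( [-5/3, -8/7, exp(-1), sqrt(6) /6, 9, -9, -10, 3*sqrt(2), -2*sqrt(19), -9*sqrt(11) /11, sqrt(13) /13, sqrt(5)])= [-10, -9, -2*sqrt(19), -9*sqrt(11) /11, -5/3, -8/7, sqrt(13) /13, exp(-1), sqrt(6) /6, sqrt(5), 3*sqrt(2), 9]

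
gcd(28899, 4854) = 3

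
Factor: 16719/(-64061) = -1*3^1*29^(-1)*47^(-2)*5573^1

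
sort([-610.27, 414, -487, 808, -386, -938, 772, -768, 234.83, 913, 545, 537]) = [-938, -768, -610.27, -487, -386, 234.83, 414, 537, 545, 772, 808, 913]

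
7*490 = 3430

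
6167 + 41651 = 47818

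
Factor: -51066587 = -1*11^1*13^1*357109^1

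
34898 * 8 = 279184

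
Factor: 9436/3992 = 2^(-1)*7^1*337^1*499^(-1) = 2359/998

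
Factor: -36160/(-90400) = 2^1*5^(-1) = 2/5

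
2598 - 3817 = -1219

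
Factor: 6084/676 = 3^2 = 9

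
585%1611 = 585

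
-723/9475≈-0.0763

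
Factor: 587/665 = 5^(-1) * 7^(-1) * 19^(-1) * 587^1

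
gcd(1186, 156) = 2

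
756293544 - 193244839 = 563048705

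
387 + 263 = 650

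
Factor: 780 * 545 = 2^2 * 3^1 * 5^2 * 13^1 * 109^1 = 425100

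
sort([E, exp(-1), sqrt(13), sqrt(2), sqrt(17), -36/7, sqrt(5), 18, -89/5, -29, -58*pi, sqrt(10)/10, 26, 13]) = [-58*pi, -29, -89/5, -36/7, sqrt(10)/10, exp(-1), sqrt(2), sqrt(5), E, sqrt(13), sqrt(17), 13, 18, 26]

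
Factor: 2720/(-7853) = -1 * 2^5 * 5^1 * 17^1 * 7853^(-1)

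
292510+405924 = 698434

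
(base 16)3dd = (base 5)12424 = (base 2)1111011101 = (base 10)989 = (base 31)10s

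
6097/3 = 2032 + 1/3 ≈ 2032.33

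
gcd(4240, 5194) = 106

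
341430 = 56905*6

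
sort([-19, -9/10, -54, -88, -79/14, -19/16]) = [-88, -54, -19, -79/14, -19/16, -9/10]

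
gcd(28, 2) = 2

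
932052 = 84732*11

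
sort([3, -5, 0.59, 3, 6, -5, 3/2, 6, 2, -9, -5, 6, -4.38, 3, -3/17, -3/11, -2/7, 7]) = [-9, -5, -5, -5, -4.38, -2/7, -3/11, -3/17, 0.59, 3/2, 2, 3, 3, 3, 6, 6, 6, 7]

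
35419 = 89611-54192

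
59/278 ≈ 0.212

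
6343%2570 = 1203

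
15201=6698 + 8503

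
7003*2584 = 18095752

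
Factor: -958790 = -1 * 2^1 * 5^1 * 7^1 * 13697^1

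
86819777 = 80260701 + 6559076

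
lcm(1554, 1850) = 38850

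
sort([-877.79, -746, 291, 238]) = [-877.79, -746, 238, 291]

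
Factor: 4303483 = 41^1*43^1*2441^1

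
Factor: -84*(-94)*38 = 2^4*3^1*7^1*19^1*47^1 = 300048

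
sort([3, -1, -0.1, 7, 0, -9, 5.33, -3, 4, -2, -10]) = [-10, -9, -3, -2, -1, -0.1, 0, 3, 4, 5.33, 7]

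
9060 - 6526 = 2534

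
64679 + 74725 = 139404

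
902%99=11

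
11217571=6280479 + 4937092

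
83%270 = 83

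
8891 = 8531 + 360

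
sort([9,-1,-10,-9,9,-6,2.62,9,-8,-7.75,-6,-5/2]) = [-10,-9,-8,-7.75,-6,-6,-5/2,-1,2.62,9,9,9]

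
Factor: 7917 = 3^1 * 7^1 * 13^1 * 29^1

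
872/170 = 436/85 ≈ 5.13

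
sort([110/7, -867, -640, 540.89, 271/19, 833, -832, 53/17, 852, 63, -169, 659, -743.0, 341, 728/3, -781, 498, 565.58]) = [-867, -832, -781, -743.0, -640, -169, 53/17, 271/19, 110/7, 63, 728/3, 341, 498, 540.89, 565.58, 659, 833, 852]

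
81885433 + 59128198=141013631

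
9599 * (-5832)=-55981368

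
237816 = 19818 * 12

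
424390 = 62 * 6845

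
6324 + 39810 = 46134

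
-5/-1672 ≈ 0.00299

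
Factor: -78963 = -1*3^1*26321^1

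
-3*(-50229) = 150687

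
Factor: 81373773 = 3^1*13^1*2086507^1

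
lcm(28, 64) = 448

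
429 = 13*33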